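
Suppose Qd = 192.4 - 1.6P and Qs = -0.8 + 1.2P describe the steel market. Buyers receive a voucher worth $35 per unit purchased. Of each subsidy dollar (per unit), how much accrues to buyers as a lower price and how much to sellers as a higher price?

Buyers gain $15 per unit; sellers gain $20 per unit

Pre-subsidy: 192.4 - 1.6P = -0.8 + 1.2P gives P* = 69, Q* = 82.
With the rebate, buyers effectively pay Pb = Ps − 35, where Ps is the price sellers receive.
Demand in terms of Ps becomes Qd = 192.4 − 1.6(Ps − 35) = 248.4 - 1.6Ps. Setting this equal to supply: 248.4 - 1.6Ps = -0.8 + 1.2Ps, so Ps = 89.
Buyers pay Pb = 89 − 35 = 54; Q' = -0.8 + 1.2·89 = 106.
Buyers' price falls by P* − Pb = 69 − 54 = 15; sellers' price rises by Ps − P* = 89 − 69 = 20.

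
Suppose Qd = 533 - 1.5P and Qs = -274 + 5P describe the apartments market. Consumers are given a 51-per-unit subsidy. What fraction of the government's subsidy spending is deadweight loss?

Pre-subsidy: 533 - 1.5P = -274 + 5P gives P* = 1614/13, Q* = 4508/13.
With the rebate, buyers effectively pay Pb = Ps − 51, where Ps is the price sellers receive.
Demand in terms of Ps becomes Qd = 533 − 1.5(Ps − 51) = 609.5 - 1.5Ps. Setting this equal to supply: 609.5 - 1.5Ps = -274 + 5Ps, so Ps = 1767/13.
Buyers pay Pb = 1767/13 − 51 = 1104/13; Q' = -274 + 5·(1767/13) = 5273/13.
ΔCS = ½(4508/13 + 5273/13)(1614/13 − 1104/13) = 2494155/169; ΔPS = ½(4508/13 + 5273/13)(1767/13 − 1614/13) = 1496493/338.
Government spending = 51 × 5273/13 = 268923/13.
DWL = ½ × 51 × (5273/13 − 4508/13) = 39015/26; fraction = (39015/26) / (268923/13) = 765/10546.

DWL / government spending = 765/10546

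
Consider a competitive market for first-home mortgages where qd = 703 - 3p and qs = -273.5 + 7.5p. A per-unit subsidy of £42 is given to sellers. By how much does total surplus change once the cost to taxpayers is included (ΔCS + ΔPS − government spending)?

Net change in total surplus = -£1890

Pre-subsidy: 703 - 3p = -273.5 + 7.5p gives p* = 93, q* = 424.
With the subsidy, sellers receive ps = pb + 42 for each unit, where pb is the price buyers pay.
Supply in terms of pb becomes qs = -273.5 + 7.5(pb + 42) = 41.5 + 7.5pb. Setting this equal to demand: 703 - 3pb = 41.5 + 7.5pb, so pb = 63.
Sellers receive ps = 63 + 42 = 105; q' = 703 − 3·63 = 514.
ΔCS = ½(424 + 514)(93 − 63) = 14070; ΔPS = ½(424 + 514)(105 − 93) = 5628.
Government spending = 42 × 514 = 21588.
Net change = 14070 + 5628 − 21588 = -1890. The loss equals the DWL triangle ½·42·90.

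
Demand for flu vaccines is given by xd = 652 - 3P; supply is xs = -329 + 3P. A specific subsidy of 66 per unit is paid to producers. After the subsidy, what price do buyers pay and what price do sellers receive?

Buyers pay 130.5; sellers receive 196.5

Pre-subsidy: 652 - 3P = -329 + 3P gives P* = 163.5, x* = 161.5.
With the subsidy, sellers receive Ps = Pb + 66 for each unit, where Pb is the price buyers pay.
Supply in terms of Pb becomes xs = -329 + 3(Pb + 66) = -131 + 3Pb. Setting this equal to demand: 652 - 3Pb = -131 + 3Pb, so Pb = 130.5.
Sellers receive Ps = 130.5 + 66 = 196.5; x' = 652 − 3·130.5 = 260.5.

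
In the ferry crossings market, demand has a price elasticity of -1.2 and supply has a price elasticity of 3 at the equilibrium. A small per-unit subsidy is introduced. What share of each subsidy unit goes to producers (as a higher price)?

Producer share = 2/7

For a small subsidy around the equilibrium, the benefit split depends on the relative slopes, which at a point are proportional to the elasticities.
Buyer share = εs/(εs + |εd|) = 3/(3 + 1.2) = 5/7; seller share = |εd|/(εs + |εd|) = 2/7.
So producers capture 2/7 of the subsidy.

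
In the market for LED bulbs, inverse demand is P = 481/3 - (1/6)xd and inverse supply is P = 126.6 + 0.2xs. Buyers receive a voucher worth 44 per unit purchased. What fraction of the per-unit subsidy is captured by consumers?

Consumer share = 5/11

Pre-subsidy: 481/3 - (1/6)x = 126.6 + 0.2x gives x* = 92 and P* = 145.
With the rebate, buyers effectively pay Pb = Ps − 44, where Ps is the price sellers receive.
On the curves, Pb = 481/3 - (1/6)x and Ps = 126.6 + 0.2x; the wedge Ps − Pb = 44 gives 126.6 + 0.2x − (481/3 - (1/6)x) = 44, so x' = 212.
Then Pb = 481/3 − (1/6)·212 = 125 and Ps = 126.6 + 0.2·212 = 169.
Buyers' price falls by P* − Pb = 145 − 125 = 20; sellers' price rises by Ps − P* = 169 − 145 = 24.
So consumers capture 20/44 = 5/11 of each unit of subsidy.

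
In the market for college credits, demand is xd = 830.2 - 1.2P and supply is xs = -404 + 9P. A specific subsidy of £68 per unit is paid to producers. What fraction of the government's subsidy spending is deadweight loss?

Pre-subsidy: 830.2 - 1.2P = -404 + 9P gives P* = 121, x* = 685.
With the subsidy, sellers receive Ps = Pb + 68 for each unit, where Pb is the price buyers pay.
Supply in terms of Pb becomes xs = -404 + 9(Pb + 68) = 208 + 9Pb. Setting this equal to demand: 830.2 - 1.2Pb = 208 + 9Pb, so Pb = 61.
Sellers receive Ps = 61 + 68 = 129; x' = 830.2 − 1.2·61 = 757.
ΔCS = ½(685 + 757)(121 − 61) = 43260; ΔPS = ½(685 + 757)(129 − 121) = 5768.
Government spending = 68 × 757 = 51476.
DWL = ½ × 68 × (757 − 685) = 2448; fraction = 2448 / 51476 = 36/757.

DWL / government spending = 36/757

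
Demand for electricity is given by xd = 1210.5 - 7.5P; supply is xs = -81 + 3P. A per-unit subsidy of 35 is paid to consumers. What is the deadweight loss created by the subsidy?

Deadweight loss = 1312.5

Pre-subsidy: 1210.5 - 7.5P = -81 + 3P gives P* = 123, x* = 288.
With the rebate, buyers effectively pay Pb = Ps − 35, where Ps is the price sellers receive.
Demand in terms of Ps becomes xd = 1210.5 − 7.5(Ps − 35) = 1473 - 7.5Ps. Setting this equal to supply: 1473 - 7.5Ps = -81 + 3Ps, so Ps = 148.
Buyers pay Pb = 148 − 35 = 113; x' = -81 + 3·148 = 363.
The subsidy expands output by 363 − 288 = 75 past the efficient level; on those units the gap between marginal cost and willingness to pay runs from 0 up to 35.
DWL = ½ × 35 × 75 = 1312.5.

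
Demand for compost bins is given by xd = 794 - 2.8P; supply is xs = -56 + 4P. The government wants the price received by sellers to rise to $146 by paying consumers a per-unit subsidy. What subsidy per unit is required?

At a seller price of 146, quantity supplied is -56 + 4·146 = 528.
Buyers absorb 528 only when they pay Pb with 794 − 2.8·Pb = 528, i.e. Pb = 95.
s = Ps − Pb = 146 − 95 = 51.

Required subsidy s = $51 per unit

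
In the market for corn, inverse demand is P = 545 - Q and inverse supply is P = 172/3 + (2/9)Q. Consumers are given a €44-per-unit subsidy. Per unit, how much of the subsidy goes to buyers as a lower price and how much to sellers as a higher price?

Pre-subsidy: 545 - Q = 172/3 + (2/9)Q gives Q* = 399 and P* = 146.
With the rebate, buyers effectively pay Pb = Ps − 44, where Ps is the price sellers receive.
On the curves, Pb = 545 - Q and Ps = 172/3 + (2/9)Q; the wedge Ps − Pb = 44 gives 172/3 + (2/9)Q − (545 - Q) = 44, so Q' = 435.
Then Pb = 545 − 1·435 = 110 and Ps = 172/3 + (2/9)·435 = 154.
Buyers' price falls by P* − Pb = 146 − 110 = 36; sellers' price rises by Ps − P* = 154 − 146 = 8.

Buyers gain €36 per unit; sellers gain €8 per unit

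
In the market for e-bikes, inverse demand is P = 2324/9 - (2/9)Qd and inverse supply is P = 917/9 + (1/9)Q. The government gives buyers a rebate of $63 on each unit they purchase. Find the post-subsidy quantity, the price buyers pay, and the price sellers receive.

Q' = 658; buyers pay $112; sellers receive $175

Pre-subsidy: 2324/9 - (2/9)Q = 917/9 + (1/9)Q gives Q* = 469 and P* = 154.
With the rebate, buyers effectively pay Pb = Ps − 63, where Ps is the price sellers receive.
On the curves, Pb = 2324/9 - (2/9)Q and Ps = 917/9 + (1/9)Q; the wedge Ps − Pb = 63 gives 917/9 + (1/9)Q − (2324/9 - (2/9)Q) = 63, so Q' = 658.
Then Pb = 2324/9 − (2/9)·658 = 112 and Ps = 917/9 + (1/9)·658 = 175.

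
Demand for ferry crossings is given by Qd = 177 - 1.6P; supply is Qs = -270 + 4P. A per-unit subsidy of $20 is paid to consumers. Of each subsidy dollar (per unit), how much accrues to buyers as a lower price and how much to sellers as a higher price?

Pre-subsidy: 177 - 1.6P = -270 + 4P gives P* = 2235/28, Q* = 345/7.
With the rebate, buyers effectively pay Pb = Ps − 20, where Ps is the price sellers receive.
Demand in terms of Ps becomes Qd = 177 − 1.6(Ps − 20) = 209 - 1.6Ps. Setting this equal to supply: 209 - 1.6Ps = -270 + 4Ps, so Ps = 2395/28.
Buyers pay Pb = 2395/28 − 20 = 1835/28; Q' = -270 + 4·(2395/28) = 505/7.
Buyers' price falls by P* − Pb = 2235/28 − 1835/28 = 100/7; sellers' price rises by Ps − P* = 2395/28 − 2235/28 = 40/7.

Buyers gain 100/7 per unit; sellers gain 40/7 per unit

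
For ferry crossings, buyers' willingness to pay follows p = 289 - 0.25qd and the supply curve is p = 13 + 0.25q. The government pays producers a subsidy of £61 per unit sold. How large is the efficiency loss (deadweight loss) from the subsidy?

Pre-subsidy: 289 - 0.25q = 13 + 0.25q gives q* = 552 and p* = 151.
With the subsidy, sellers receive ps = pb + 61 for each unit, where pb is the price buyers pay.
On the curves, pb = 289 - 0.25q and ps = 13 + 0.25q; the wedge ps − pb = 61 gives 13 + 0.25q − (289 - 0.25q) = 61, so q' = 674.
Then pb = 289 − 0.25·674 = 120.5 and ps = 13 + 0.25·674 = 181.5.
The subsidy expands output by 674 − 552 = 122 past the efficient level; on those units the gap between marginal cost and willingness to pay runs from 0 up to 61.
DWL = ½ × 61 × 122 = 3721.

Deadweight loss = £3721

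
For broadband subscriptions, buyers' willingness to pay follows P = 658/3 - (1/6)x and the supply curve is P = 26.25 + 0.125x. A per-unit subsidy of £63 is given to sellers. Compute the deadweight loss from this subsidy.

Pre-subsidy: 658/3 - (1/6)x = 26.25 + 0.125x gives x* = 662 and P* = 109.
With the subsidy, sellers receive Ps = Pb + 63 for each unit, where Pb is the price buyers pay.
On the curves, Pb = 658/3 - (1/6)x and Ps = 26.25 + 0.125x; the wedge Ps − Pb = 63 gives 26.25 + 0.125x − (658/3 - (1/6)x) = 63, so x' = 878.
Then Pb = 658/3 − (1/6)·878 = 73 and Ps = 26.25 + 0.125·878 = 136.
The subsidy expands output by 878 − 662 = 216 past the efficient level; on those units the gap between marginal cost and willingness to pay runs from 0 up to 63.
DWL = ½ × 63 × 216 = 6804.

Deadweight loss = £6804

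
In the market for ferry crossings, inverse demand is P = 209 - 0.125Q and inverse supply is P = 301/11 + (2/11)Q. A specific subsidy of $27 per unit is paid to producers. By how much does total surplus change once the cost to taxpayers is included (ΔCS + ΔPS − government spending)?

Net change in total surplus = -$1188

Pre-subsidy: 209 - 0.125Q = 301/11 + (2/11)Q gives Q* = 592 and P* = 135.
With the subsidy, sellers receive Ps = Pb + 27 for each unit, where Pb is the price buyers pay.
On the curves, Pb = 209 - 0.125Q and Ps = 301/11 + (2/11)Q; the wedge Ps − Pb = 27 gives 301/11 + (2/11)Q − (209 - 0.125Q) = 27, so Q' = 680.
Then Pb = 209 − 0.125·680 = 124 and Ps = 301/11 + (2/11)·680 = 151.
ΔCS = ½(592 + 680)(135 − 124) = 6996; ΔPS = ½(592 + 680)(151 − 135) = 10176.
Government spending = 27 × 680 = 18360.
Net change = 6996 + 10176 − 18360 = -1188. The loss equals the DWL triangle ½·27·88.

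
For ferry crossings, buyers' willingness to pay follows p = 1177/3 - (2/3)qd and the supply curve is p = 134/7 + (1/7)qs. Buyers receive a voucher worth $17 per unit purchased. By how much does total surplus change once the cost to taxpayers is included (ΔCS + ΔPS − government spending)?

Net change in total surplus = -$178.5

Pre-subsidy: 1177/3 - (2/3)q = 134/7 + (1/7)q gives q* = 461 and p* = 85.
With the rebate, buyers effectively pay pb = ps − 17, where ps is the price sellers receive.
On the curves, pb = 1177/3 - (2/3)q and ps = 134/7 + (1/7)q; the wedge ps − pb = 17 gives 134/7 + (1/7)q − (1177/3 - (2/3)q) = 17, so q' = 482.
Then pb = 1177/3 − (2/3)·482 = 71 and ps = 134/7 + (1/7)·482 = 88.
ΔCS = ½(461 + 482)(85 − 71) = 6601; ΔPS = ½(461 + 482)(88 − 85) = 1414.5.
Government spending = 17 × 482 = 8194.
Net change = 6601 + 1414.5 − 8194 = -178.5. The loss equals the DWL triangle ½·17·21.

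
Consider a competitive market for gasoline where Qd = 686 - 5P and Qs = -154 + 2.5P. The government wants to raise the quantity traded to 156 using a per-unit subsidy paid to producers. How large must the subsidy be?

At Q = 156, invert demand for the buyer price: Pb = (686 − 156)/5 = 106; invert supply for the seller price: Ps = (156 − (-154))/2.5 = 124.
The subsidy must fill the gap: s = Ps − Pb = 124 − 106 = 18.

Required subsidy s = 18 per unit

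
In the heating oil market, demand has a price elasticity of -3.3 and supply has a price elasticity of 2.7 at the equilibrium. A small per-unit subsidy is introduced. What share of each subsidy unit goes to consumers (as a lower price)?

Consumer share = 0.45

For a small subsidy around the equilibrium, the benefit split depends on the relative slopes, which at a point are proportional to the elasticities.
Buyer share = εs/(εs + |εd|) = 2.7/(2.7 + 3.3) = 0.45; seller share = |εd|/(εs + |εd|) = 0.55.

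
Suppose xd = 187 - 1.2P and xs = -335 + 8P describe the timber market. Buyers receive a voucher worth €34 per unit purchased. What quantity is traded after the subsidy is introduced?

Pre-subsidy: 187 - 1.2P = -335 + 8P gives P* = 1305/23, x* = 2735/23.
With the rebate, buyers effectively pay Pb = Ps − 34, where Ps is the price sellers receive.
Demand in terms of Ps becomes xd = 187 − 1.2(Ps − 34) = 227.8 - 1.2Ps. Setting this equal to supply: 227.8 - 1.2Ps = -335 + 8Ps, so Ps = 1407/23.
Buyers pay Pb = 1407/23 − 34 = 625/23; x' = -335 + 8·(1407/23) = 3551/23.

x' = 3551/23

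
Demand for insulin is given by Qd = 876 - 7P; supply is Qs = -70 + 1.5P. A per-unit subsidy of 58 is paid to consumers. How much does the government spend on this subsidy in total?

Government cost = 166228/17

Pre-subsidy: 876 - 7P = -70 + 1.5P gives P* = 1892/17, Q* = 1648/17.
With the rebate, buyers effectively pay Pb = Ps − 58, where Ps is the price sellers receive.
Demand in terms of Ps becomes Qd = 876 − 7(Ps − 58) = 1282 - 7Ps. Setting this equal to supply: 1282 - 7Ps = -70 + 1.5Ps, so Ps = 2704/17.
Buyers pay Pb = 2704/17 − 58 = 1718/17; Q' = -70 + 1.5·(2704/17) = 2866/17.
Government outlay = subsidy × quantity = 58 × 2866/17 = 166228/17.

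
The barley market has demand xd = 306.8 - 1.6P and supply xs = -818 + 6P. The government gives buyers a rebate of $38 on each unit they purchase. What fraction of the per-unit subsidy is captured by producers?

Pre-subsidy: 306.8 - 1.6P = -818 + 6P gives P* = 148, x* = 70.
With the rebate, buyers effectively pay Pb = Ps − 38, where Ps is the price sellers receive.
Demand in terms of Ps becomes xd = 306.8 − 1.6(Ps − 38) = 367.6 - 1.6Ps. Setting this equal to supply: 367.6 - 1.6Ps = -818 + 6Ps, so Ps = 156.
Buyers pay Pb = 156 − 38 = 118; x' = -818 + 6·156 = 118.
Buyers' price falls by P* − Pb = 148 − 118 = 30; sellers' price rises by Ps − P* = 156 − 148 = 8.
So producers capture 8/38 = 4/19 of each unit of subsidy.

Producer share = 4/19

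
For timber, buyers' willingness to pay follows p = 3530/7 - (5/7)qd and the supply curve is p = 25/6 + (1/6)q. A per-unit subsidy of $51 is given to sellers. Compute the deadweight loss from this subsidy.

Deadweight loss = 54621/37

Pre-subsidy: 3530/7 - (5/7)q = 25/6 + (1/6)q gives q* = 21005/37 and p* = 3655/37.
With the subsidy, sellers receive ps = pb + 51 for each unit, where pb is the price buyers pay.
On the curves, pb = 3530/7 - (5/7)q and ps = 25/6 + (1/6)q; the wedge ps − pb = 51 gives 25/6 + (1/6)q − (3530/7 - (5/7)q) = 51, so q' = 23147/37.
Then pb = 3530/7 − (5/7)·(23147/37) = 2125/37 and ps = 25/6 + (1/6)·(23147/37) = 4012/37.
The subsidy expands output by 23147/37 − 21005/37 = 2142/37 past the efficient level; on those units the gap between marginal cost and willingness to pay runs from 0 up to 51.
DWL = ½ × 51 × 2142/37 = 54621/37.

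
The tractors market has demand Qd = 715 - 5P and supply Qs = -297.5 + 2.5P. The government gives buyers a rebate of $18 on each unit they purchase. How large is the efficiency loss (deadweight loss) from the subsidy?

Deadweight loss = $270

Pre-subsidy: 715 - 5P = -297.5 + 2.5P gives P* = 135, Q* = 40.
With the rebate, buyers effectively pay Pb = Ps − 18, where Ps is the price sellers receive.
Demand in terms of Ps becomes Qd = 715 − 5(Ps − 18) = 805 - 5Ps. Setting this equal to supply: 805 - 5Ps = -297.5 + 2.5Ps, so Ps = 147.
Buyers pay Pb = 147 − 18 = 129; Q' = -297.5 + 2.5·147 = 70.
The subsidy expands output by 70 − 40 = 30 past the efficient level; on those units the gap between marginal cost and willingness to pay runs from 0 up to 18.
DWL = ½ × 18 × 30 = 270.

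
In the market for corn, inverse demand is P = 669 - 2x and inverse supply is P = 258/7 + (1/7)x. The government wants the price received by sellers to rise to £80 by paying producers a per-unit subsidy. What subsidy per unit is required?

At a seller price of 80, quantity supplied is -258 + 7·80 = 302.
Buyers absorb 302 only when they pay Pb = 669 − 2·302 = 65.
s = Ps − Pb = 80 − 65 = 15.

Required subsidy s = £15 per unit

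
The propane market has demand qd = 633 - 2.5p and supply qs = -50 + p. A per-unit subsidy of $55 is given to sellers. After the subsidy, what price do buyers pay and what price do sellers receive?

Buyers pay 1256/7; sellers receive 1641/7

Pre-subsidy: 633 - 2.5p = -50 + p gives p* = 1366/7, q* = 1016/7.
With the subsidy, sellers receive ps = pb + 55 for each unit, where pb is the price buyers pay.
Supply in terms of pb becomes qs = -50 + 1(pb + 55) = 5 + pb. Setting this equal to demand: 633 - 2.5pb = 5 + pb, so pb = 1256/7.
Sellers receive ps = 1256/7 + 55 = 1641/7; q' = 633 − 2.5·(1256/7) = 1291/7.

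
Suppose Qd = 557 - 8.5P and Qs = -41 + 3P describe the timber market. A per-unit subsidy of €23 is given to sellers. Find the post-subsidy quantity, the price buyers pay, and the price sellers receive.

Pre-subsidy: 557 - 8.5P = -41 + 3P gives P* = 52, Q* = 115.
With the subsidy, sellers receive Ps = Pb + 23 for each unit, where Pb is the price buyers pay.
Supply in terms of Pb becomes Qs = -41 + 3(Pb + 23) = 28 + 3Pb. Setting this equal to demand: 557 - 8.5Pb = 28 + 3Pb, so Pb = 46.
Sellers receive Ps = 46 + 23 = 69; Q' = 557 − 8.5·46 = 166.

Q' = 166; buyers pay €46; sellers receive €69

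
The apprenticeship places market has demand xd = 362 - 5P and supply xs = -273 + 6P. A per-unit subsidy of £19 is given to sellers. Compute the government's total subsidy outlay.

Pre-subsidy: 362 - 5P = -273 + 6P gives P* = 635/11, x* = 807/11.
With the subsidy, sellers receive Ps = Pb + 19 for each unit, where Pb is the price buyers pay.
Supply in terms of Pb becomes xs = -273 + 6(Pb + 19) = -159 + 6Pb. Setting this equal to demand: 362 - 5Pb = -159 + 6Pb, so Pb = 521/11.
Sellers receive Ps = 521/11 + 19 = 730/11; x' = 362 − 5·(521/11) = 1377/11.
Government outlay = subsidy × quantity = 19 × 1377/11 = 26163/11.

Government cost = 26163/11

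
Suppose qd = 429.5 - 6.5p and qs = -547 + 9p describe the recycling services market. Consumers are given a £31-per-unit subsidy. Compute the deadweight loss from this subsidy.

Pre-subsidy: 429.5 - 6.5p = -547 + 9p gives p* = 63, q* = 20.
With the rebate, buyers effectively pay pb = ps − 31, where ps is the price sellers receive.
Demand in terms of ps becomes qd = 429.5 − 6.5(ps − 31) = 631 - 6.5ps. Setting this equal to supply: 631 - 6.5ps = -547 + 9ps, so ps = 76.
Buyers pay pb = 76 − 31 = 45; q' = -547 + 9·76 = 137.
The subsidy expands output by 137 − 20 = 117 past the efficient level; on those units the gap between marginal cost and willingness to pay runs from 0 up to 31.
DWL = ½ × 31 × 117 = 1813.5.

Deadweight loss = £1813.5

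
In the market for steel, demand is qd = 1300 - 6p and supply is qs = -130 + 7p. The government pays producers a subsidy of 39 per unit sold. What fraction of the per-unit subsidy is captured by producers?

Pre-subsidy: 1300 - 6p = -130 + 7p gives p* = 110, q* = 640.
With the subsidy, sellers receive ps = pb + 39 for each unit, where pb is the price buyers pay.
Supply in terms of pb becomes qs = -130 + 7(pb + 39) = 143 + 7pb. Setting this equal to demand: 1300 - 6pb = 143 + 7pb, so pb = 89.
Sellers receive ps = 89 + 39 = 128; q' = 1300 − 6·89 = 766.
Buyers' price falls by p* − pb = 110 − 89 = 21; sellers' price rises by ps − p* = 128 − 110 = 18.
So producers capture 18/39 = 6/13 of each unit of subsidy.

Producer share = 6/13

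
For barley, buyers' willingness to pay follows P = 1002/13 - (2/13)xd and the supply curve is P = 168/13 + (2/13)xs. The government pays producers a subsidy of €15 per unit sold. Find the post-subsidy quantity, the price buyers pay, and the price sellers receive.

Pre-subsidy: 1002/13 - (2/13)x = 168/13 + (2/13)x gives x* = 208.5 and P* = 45.
With the subsidy, sellers receive Ps = Pb + 15 for each unit, where Pb is the price buyers pay.
On the curves, Pb = 1002/13 - (2/13)x and Ps = 168/13 + (2/13)x; the wedge Ps − Pb = 15 gives 168/13 + (2/13)x − (1002/13 - (2/13)x) = 15, so x' = 257.25.
Then Pb = 1002/13 − (2/13)·257.25 = 37.5 and Ps = 168/13 + (2/13)·257.25 = 52.5.

x' = 257.25; buyers pay €37.5; sellers receive €52.5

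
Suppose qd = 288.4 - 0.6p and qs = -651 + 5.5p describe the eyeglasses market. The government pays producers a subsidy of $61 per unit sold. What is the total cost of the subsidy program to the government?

Government cost = $13969

Pre-subsidy: 288.4 - 0.6p = -651 + 5.5p gives p* = 154, q* = 196.
With the subsidy, sellers receive ps = pb + 61 for each unit, where pb is the price buyers pay.
Supply in terms of pb becomes qs = -651 + 5.5(pb + 61) = -315.5 + 5.5pb. Setting this equal to demand: 288.4 - 0.6pb = -315.5 + 5.5pb, so pb = 99.
Sellers receive ps = 99 + 61 = 160; q' = 288.4 − 0.6·99 = 229.
Government outlay = subsidy × quantity = 61 × 229 = 13969.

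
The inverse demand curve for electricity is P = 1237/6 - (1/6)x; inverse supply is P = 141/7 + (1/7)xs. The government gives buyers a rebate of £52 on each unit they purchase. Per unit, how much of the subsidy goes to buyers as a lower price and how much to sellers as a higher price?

Buyers gain £28 per unit; sellers gain £24 per unit

Pre-subsidy: 1237/6 - (1/6)x = 141/7 + (1/7)x gives x* = 601 and P* = 106.
With the rebate, buyers effectively pay Pb = Ps − 52, where Ps is the price sellers receive.
On the curves, Pb = 1237/6 - (1/6)x and Ps = 141/7 + (1/7)x; the wedge Ps − Pb = 52 gives 141/7 + (1/7)x − (1237/6 - (1/6)x) = 52, so x' = 769.
Then Pb = 1237/6 − (1/6)·769 = 78 and Ps = 141/7 + (1/7)·769 = 130.
Buyers' price falls by P* − Pb = 106 − 78 = 28; sellers' price rises by Ps − P* = 130 − 106 = 24.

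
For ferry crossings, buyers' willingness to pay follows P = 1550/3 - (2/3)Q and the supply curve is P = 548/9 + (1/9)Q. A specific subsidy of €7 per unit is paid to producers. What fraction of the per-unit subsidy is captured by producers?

Producer share = 1/7

Pre-subsidy: 1550/3 - (2/3)Q = 548/9 + (1/9)Q gives Q* = 586 and P* = 126.
With the subsidy, sellers receive Ps = Pb + 7 for each unit, where Pb is the price buyers pay.
On the curves, Pb = 1550/3 - (2/3)Q and Ps = 548/9 + (1/9)Q; the wedge Ps − Pb = 7 gives 548/9 + (1/9)Q − (1550/3 - (2/3)Q) = 7, so Q' = 595.
Then Pb = 1550/3 − (2/3)·595 = 120 and Ps = 548/9 + (1/9)·595 = 127.
Buyers' price falls by P* − Pb = 126 − 120 = 6; sellers' price rises by Ps − P* = 127 − 126 = 1.
So producers capture 1/7 = 1/7 of each unit of subsidy.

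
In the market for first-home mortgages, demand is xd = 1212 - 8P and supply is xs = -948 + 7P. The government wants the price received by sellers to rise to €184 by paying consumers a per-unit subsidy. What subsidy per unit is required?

Required subsidy s = €75 per unit

At a seller price of 184, quantity supplied is -948 + 7·184 = 340.
Buyers absorb 340 only when they pay Pb with 1212 − 8·Pb = 340, i.e. Pb = 109.
s = Ps − Pb = 184 − 109 = 75.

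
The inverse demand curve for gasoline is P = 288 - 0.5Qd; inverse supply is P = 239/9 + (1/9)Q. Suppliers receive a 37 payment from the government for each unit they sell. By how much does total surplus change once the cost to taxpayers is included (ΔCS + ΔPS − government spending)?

Net change in total surplus = -12321/11

Pre-subsidy: 288 - 0.5Q = 239/9 + (1/9)Q gives Q* = 4706/11 and P* = 815/11.
With the subsidy, sellers receive Ps = Pb + 37 for each unit, where Pb is the price buyers pay.
On the curves, Pb = 288 - 0.5Q and Ps = 239/9 + (1/9)Q; the wedge Ps − Pb = 37 gives 239/9 + (1/9)Q − (288 - 0.5Q) = 37, so Q' = 5372/11.
Then Pb = 288 − 0.5·(5372/11) = 482/11 and Ps = 239/9 + (1/9)·(5372/11) = 889/11.
ΔCS = ½(4706/11 + 5372/11)(815/11 − 482/11) = 1677987/121; ΔPS = ½(4706/11 + 5372/11)(889/11 − 815/11) = 372886/121.
Government spending = 37 × 5372/11 = 198764/11.
Net change = 1677987/121 + 372886/121 − 198764/11 = -12321/11. The loss equals the DWL triangle ½·37·666/11.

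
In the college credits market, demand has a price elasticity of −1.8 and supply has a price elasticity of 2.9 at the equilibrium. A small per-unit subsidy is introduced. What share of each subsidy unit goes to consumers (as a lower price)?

For a small subsidy around the equilibrium, the benefit split depends on the relative slopes, which at a point are proportional to the elasticities.
Buyer share = εs/(εs + |εd|) = 2.9/(2.9 + 1.8) = 29/47; seller share = |εd|/(εs + |εd|) = 18/47.

Consumer share = 29/47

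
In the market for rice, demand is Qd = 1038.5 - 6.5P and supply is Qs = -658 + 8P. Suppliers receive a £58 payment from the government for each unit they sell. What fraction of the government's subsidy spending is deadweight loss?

Pre-subsidy: 1038.5 - 6.5P = -658 + 8P gives P* = 117, Q* = 278.
With the subsidy, sellers receive Ps = Pb + 58 for each unit, where Pb is the price buyers pay.
Supply in terms of Pb becomes Qs = -658 + 8(Pb + 58) = -194 + 8Pb. Setting this equal to demand: 1038.5 - 6.5Pb = -194 + 8Pb, so Pb = 85.
Sellers receive Ps = 85 + 58 = 143; Q' = 1038.5 − 6.5·85 = 486.
ΔCS = ½(278 + 486)(117 − 85) = 12224; ΔPS = ½(278 + 486)(143 − 117) = 9932.
Government spending = 58 × 486 = 28188.
DWL = ½ × 58 × (486 − 278) = 6032; fraction = 6032 / 28188 = 52/243.

DWL / government spending = 52/243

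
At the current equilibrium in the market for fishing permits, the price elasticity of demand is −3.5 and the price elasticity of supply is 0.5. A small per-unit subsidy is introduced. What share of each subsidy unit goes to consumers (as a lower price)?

For a small subsidy around the equilibrium, the benefit split depends on the relative slopes, which at a point are proportional to the elasticities.
Buyer share = εs/(εs + |εd|) = 0.5/(0.5 + 3.5) = 0.125; seller share = |εd|/(εs + |εd|) = 0.875.

Consumer share = 0.125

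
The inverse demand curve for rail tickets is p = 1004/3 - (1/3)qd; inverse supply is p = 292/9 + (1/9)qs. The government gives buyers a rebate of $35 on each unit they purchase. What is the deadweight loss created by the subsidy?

Deadweight loss = $1378.125

Pre-subsidy: 1004/3 - (1/3)q = 292/9 + (1/9)q gives q* = 680 and p* = 108.
With the rebate, buyers effectively pay pb = ps − 35, where ps is the price sellers receive.
On the curves, pb = 1004/3 - (1/3)q and ps = 292/9 + (1/9)q; the wedge ps − pb = 35 gives 292/9 + (1/9)q − (1004/3 - (1/3)q) = 35, so q' = 758.75.
Then pb = 1004/3 − (1/3)·758.75 = 81.75 and ps = 292/9 + (1/9)·758.75 = 116.75.
The subsidy expands output by 758.75 − 680 = 78.75 past the efficient level; on those units the gap between marginal cost and willingness to pay runs from 0 up to 35.
DWL = ½ × 35 × 78.75 = 1378.125.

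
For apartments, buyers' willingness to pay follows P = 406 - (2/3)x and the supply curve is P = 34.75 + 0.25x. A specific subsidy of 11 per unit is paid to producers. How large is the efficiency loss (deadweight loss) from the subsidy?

Pre-subsidy: 406 - (2/3)x = 34.75 + 0.25x gives x* = 405 and P* = 136.
With the subsidy, sellers receive Ps = Pb + 11 for each unit, where Pb is the price buyers pay.
On the curves, Pb = 406 - (2/3)x and Ps = 34.75 + 0.25x; the wedge Ps − Pb = 11 gives 34.75 + 0.25x − (406 - (2/3)x) = 11, so x' = 417.
Then Pb = 406 − (2/3)·417 = 128 and Ps = 34.75 + 0.25·417 = 139.
The subsidy expands output by 417 − 405 = 12 past the efficient level; on those units the gap between marginal cost and willingness to pay runs from 0 up to 11.
DWL = ½ × 11 × 12 = 66.

Deadweight loss = 66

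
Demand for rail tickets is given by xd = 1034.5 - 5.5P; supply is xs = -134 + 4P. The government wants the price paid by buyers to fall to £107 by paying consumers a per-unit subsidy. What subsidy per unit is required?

At a buyer price of 107, quantity demanded is 1034.5 − 5.5·107 = 446.
Sellers supply 446 only when they receive Ps with -134 + 4·Ps = 446, i.e. Ps = 145.
s = Ps − Pb = 145 − 107 = 38.

Required subsidy s = £38 per unit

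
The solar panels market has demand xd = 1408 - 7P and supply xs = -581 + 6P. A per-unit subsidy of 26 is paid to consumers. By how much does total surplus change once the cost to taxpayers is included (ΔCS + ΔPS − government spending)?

Pre-subsidy: 1408 - 7P = -581 + 6P gives P* = 153, x* = 337.
With the rebate, buyers effectively pay Pb = Ps − 26, where Ps is the price sellers receive.
Demand in terms of Ps becomes xd = 1408 − 7(Ps − 26) = 1590 - 7Ps. Setting this equal to supply: 1590 - 7Ps = -581 + 6Ps, so Ps = 167.
Buyers pay Pb = 167 − 26 = 141; x' = -581 + 6·167 = 421.
ΔCS = ½(337 + 421)(153 − 141) = 4548; ΔPS = ½(337 + 421)(167 − 153) = 5306.
Government spending = 26 × 421 = 10946.
Net change = 4548 + 5306 − 10946 = -1092. The loss equals the DWL triangle ½·26·84.

Net change in total surplus = -1092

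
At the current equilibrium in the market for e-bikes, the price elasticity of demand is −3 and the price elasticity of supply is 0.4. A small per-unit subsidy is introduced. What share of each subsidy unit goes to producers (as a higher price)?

For a small subsidy around the equilibrium, the benefit split depends on the relative slopes, which at a point are proportional to the elasticities.
Buyer share = εs/(εs + |εd|) = 0.4/(0.4 + 3) = 2/17; seller share = |εd|/(εs + |εd|) = 15/17.
So producers capture 15/17 of the subsidy.

Producer share = 15/17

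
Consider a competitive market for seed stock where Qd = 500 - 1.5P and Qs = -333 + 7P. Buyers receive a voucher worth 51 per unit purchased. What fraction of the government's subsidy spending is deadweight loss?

Pre-subsidy: 500 - 1.5P = -333 + 7P gives P* = 98, Q* = 353.
With the rebate, buyers effectively pay Pb = Ps − 51, where Ps is the price sellers receive.
Demand in terms of Ps becomes Qd = 500 − 1.5(Ps − 51) = 576.5 - 1.5Ps. Setting this equal to supply: 576.5 - 1.5Ps = -333 + 7Ps, so Ps = 107.
Buyers pay Pb = 107 − 51 = 56; Q' = -333 + 7·107 = 416.
ΔCS = ½(353 + 416)(98 − 56) = 16149; ΔPS = ½(353 + 416)(107 − 98) = 3460.5.
Government spending = 51 × 416 = 21216.
DWL = ½ × 51 × (416 − 353) = 1606.5; fraction = 1606.5 / 21216 = 63/832.

DWL / government spending = 63/832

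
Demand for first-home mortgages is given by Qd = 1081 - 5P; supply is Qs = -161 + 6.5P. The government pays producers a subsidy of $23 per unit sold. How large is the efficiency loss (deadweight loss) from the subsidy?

Pre-subsidy: 1081 - 5P = -161 + 6.5P gives P* = 108, Q* = 541.
With the subsidy, sellers receive Ps = Pb + 23 for each unit, where Pb is the price buyers pay.
Supply in terms of Pb becomes Qs = -161 + 6.5(Pb + 23) = -11.5 + 6.5Pb. Setting this equal to demand: 1081 - 5Pb = -11.5 + 6.5Pb, so Pb = 95.
Sellers receive Ps = 95 + 23 = 118; Q' = 1081 − 5·95 = 606.
The subsidy expands output by 606 − 541 = 65 past the efficient level; on those units the gap between marginal cost and willingness to pay runs from 0 up to 23.
DWL = ½ × 23 × 65 = 747.5.

Deadweight loss = $747.5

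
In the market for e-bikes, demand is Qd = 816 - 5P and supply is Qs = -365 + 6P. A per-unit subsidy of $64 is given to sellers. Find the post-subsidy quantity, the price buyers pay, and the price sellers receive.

Q' = 4991/11; buyers pay 797/11; sellers receive 1501/11

Pre-subsidy: 816 - 5P = -365 + 6P gives P* = 1181/11, Q* = 3071/11.
With the subsidy, sellers receive Ps = Pb + 64 for each unit, where Pb is the price buyers pay.
Supply in terms of Pb becomes Qs = -365 + 6(Pb + 64) = 19 + 6Pb. Setting this equal to demand: 816 - 5Pb = 19 + 6Pb, so Pb = 797/11.
Sellers receive Ps = 797/11 + 64 = 1501/11; Q' = 816 − 5·(797/11) = 4991/11.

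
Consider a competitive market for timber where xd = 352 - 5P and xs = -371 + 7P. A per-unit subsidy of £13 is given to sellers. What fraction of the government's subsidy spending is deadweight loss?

DWL / government spending = 65/304

Pre-subsidy: 352 - 5P = -371 + 7P gives P* = 60.25, x* = 50.75.
With the subsidy, sellers receive Ps = Pb + 13 for each unit, where Pb is the price buyers pay.
Supply in terms of Pb becomes xs = -371 + 7(Pb + 13) = -280 + 7Pb. Setting this equal to demand: 352 - 5Pb = -280 + 7Pb, so Pb = 158/3.
Sellers receive Ps = 158/3 + 13 = 197/3; x' = 352 − 5·(158/3) = 266/3.
ΔCS = ½(50.75 + 266/3)(60.25 − 158/3) = 152243/288; ΔPS = ½(50.75 + 266/3)(197/3 − 60.25) = 108745/288.
Government spending = 13 × 266/3 = 3458/3.
DWL = ½ × 13 × (266/3 − 50.75) = 5915/24; fraction = (5915/24) / (3458/3) = 65/304.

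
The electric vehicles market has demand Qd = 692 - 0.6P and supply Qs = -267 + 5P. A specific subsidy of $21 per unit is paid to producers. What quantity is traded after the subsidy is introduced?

Q' = 600.5

Pre-subsidy: 692 - 0.6P = -267 + 5P gives P* = 171.25, Q* = 589.25.
With the subsidy, sellers receive Ps = Pb + 21 for each unit, where Pb is the price buyers pay.
Supply in terms of Pb becomes Qs = -267 + 5(Pb + 21) = -162 + 5Pb. Setting this equal to demand: 692 - 0.6Pb = -162 + 5Pb, so Pb = 152.5.
Sellers receive Ps = 152.5 + 21 = 173.5; Q' = 692 − 0.6·152.5 = 600.5.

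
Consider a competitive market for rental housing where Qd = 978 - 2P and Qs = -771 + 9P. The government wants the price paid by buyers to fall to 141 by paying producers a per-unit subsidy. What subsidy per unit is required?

Required subsidy s = 22 per unit

At a buyer price of 141, quantity demanded is 978 − 2·141 = 696.
Sellers supply 696 only when they receive Ps with -771 + 9·Ps = 696, i.e. Ps = 163.
s = Ps − Pb = 163 − 141 = 22.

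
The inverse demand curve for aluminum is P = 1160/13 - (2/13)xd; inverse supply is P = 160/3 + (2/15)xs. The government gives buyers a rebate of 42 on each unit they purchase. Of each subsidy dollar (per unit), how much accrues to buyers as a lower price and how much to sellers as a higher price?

Buyers gain 22.5 per unit; sellers gain 19.5 per unit

Pre-subsidy: 1160/13 - (2/13)x = 160/3 + (2/15)x gives x* = 125 and P* = 70.
With the rebate, buyers effectively pay Pb = Ps − 42, where Ps is the price sellers receive.
On the curves, Pb = 1160/13 - (2/13)x and Ps = 160/3 + (2/15)x; the wedge Ps − Pb = 42 gives 160/3 + (2/15)x − (1160/13 - (2/13)x) = 42, so x' = 271.25.
Then Pb = 1160/13 − (2/13)·271.25 = 47.5 and Ps = 160/3 + (2/15)·271.25 = 89.5.
Buyers' price falls by P* − Pb = 70 − 47.5 = 22.5; sellers' price rises by Ps − P* = 89.5 − 70 = 19.5.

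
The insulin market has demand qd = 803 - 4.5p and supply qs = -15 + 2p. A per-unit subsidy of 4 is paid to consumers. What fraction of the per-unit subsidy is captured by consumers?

Consumer share = 4/13

Pre-subsidy: 803 - 4.5p = -15 + 2p gives p* = 1636/13, q* = 3077/13.
With the rebate, buyers effectively pay pb = ps − 4, where ps is the price sellers receive.
Demand in terms of ps becomes qd = 803 − 4.5(ps − 4) = 821 - 4.5ps. Setting this equal to supply: 821 - 4.5ps = -15 + 2ps, so ps = 1672/13.
Buyers pay pb = 1672/13 − 4 = 1620/13; q' = -15 + 2·(1672/13) = 3149/13.
Buyers' price falls by p* − pb = 1636/13 − 1620/13 = 16/13; sellers' price rises by ps − p* = 1672/13 − 1636/13 = 36/13.
So consumers capture (16/13)/4 = 4/13 of each unit of subsidy.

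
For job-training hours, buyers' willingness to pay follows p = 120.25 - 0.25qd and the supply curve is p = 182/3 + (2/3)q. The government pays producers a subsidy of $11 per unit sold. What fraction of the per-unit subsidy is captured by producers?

Pre-subsidy: 120.25 - 0.25q = 182/3 + (2/3)q gives q* = 65 and p* = 104.
With the subsidy, sellers receive ps = pb + 11 for each unit, where pb is the price buyers pay.
On the curves, pb = 120.25 - 0.25q and ps = 182/3 + (2/3)q; the wedge ps − pb = 11 gives 182/3 + (2/3)q − (120.25 - 0.25q) = 11, so q' = 77.
Then pb = 120.25 − 0.25·77 = 101 and ps = 182/3 + (2/3)·77 = 112.
Buyers' price falls by p* − pb = 104 − 101 = 3; sellers' price rises by ps − p* = 112 − 104 = 8.
So producers capture 8/11 = 8/11 of each unit of subsidy.

Producer share = 8/11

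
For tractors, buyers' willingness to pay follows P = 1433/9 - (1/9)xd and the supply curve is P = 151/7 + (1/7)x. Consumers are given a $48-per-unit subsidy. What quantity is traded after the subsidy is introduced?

x' = 731

Pre-subsidy: 1433/9 - (1/9)x = 151/7 + (1/7)x gives x* = 542 and P* = 99.
With the rebate, buyers effectively pay Pb = Ps − 48, where Ps is the price sellers receive.
On the curves, Pb = 1433/9 - (1/9)x and Ps = 151/7 + (1/7)x; the wedge Ps − Pb = 48 gives 151/7 + (1/7)x − (1433/9 - (1/9)x) = 48, so x' = 731.
Then Pb = 1433/9 − (1/9)·731 = 78 and Ps = 151/7 + (1/7)·731 = 126.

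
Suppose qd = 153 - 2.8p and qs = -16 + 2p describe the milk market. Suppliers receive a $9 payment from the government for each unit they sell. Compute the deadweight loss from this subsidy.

Deadweight loss = $47.25

Pre-subsidy: 153 - 2.8p = -16 + 2p gives p* = 845/24, q* = 653/12.
With the subsidy, sellers receive ps = pb + 9 for each unit, where pb is the price buyers pay.
Supply in terms of pb becomes qs = -16 + 2(pb + 9) = 2 + 2pb. Setting this equal to demand: 153 - 2.8pb = 2 + 2pb, so pb = 755/24.
Sellers receive ps = 755/24 + 9 = 971/24; q' = 153 − 2.8·(755/24) = 779/12.
The subsidy expands output by 779/12 − 653/12 = 10.5 past the efficient level; on those units the gap between marginal cost and willingness to pay runs from 0 up to 9.
DWL = ½ × 9 × 10.5 = 47.25.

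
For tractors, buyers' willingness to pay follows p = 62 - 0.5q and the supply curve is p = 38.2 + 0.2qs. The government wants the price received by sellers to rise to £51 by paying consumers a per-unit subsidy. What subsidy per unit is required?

At a seller price of 51, quantity supplied is -191 + 5·51 = 64.
Buyers absorb 64 only when they pay pb = 62 − 0.5·64 = 30.
s = ps − pb = 51 − 30 = 21.

Required subsidy s = £21 per unit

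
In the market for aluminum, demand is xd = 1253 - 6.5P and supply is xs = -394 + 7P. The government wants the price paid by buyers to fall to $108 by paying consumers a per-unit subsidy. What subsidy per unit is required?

Required subsidy s = $27 per unit

At a buyer price of 108, quantity demanded is 1253 − 6.5·108 = 551.
Sellers supply 551 only when they receive Ps with -394 + 7·Ps = 551, i.e. Ps = 135.
s = Ps − Pb = 135 − 108 = 27.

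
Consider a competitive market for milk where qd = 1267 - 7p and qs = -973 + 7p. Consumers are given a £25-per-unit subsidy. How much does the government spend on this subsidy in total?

Government cost = £5862.5

Pre-subsidy: 1267 - 7p = -973 + 7p gives p* = 160, q* = 147.
With the rebate, buyers effectively pay pb = ps − 25, where ps is the price sellers receive.
Demand in terms of ps becomes qd = 1267 − 7(ps − 25) = 1442 - 7ps. Setting this equal to supply: 1442 - 7ps = -973 + 7ps, so ps = 172.5.
Buyers pay pb = 172.5 − 25 = 147.5; q' = -973 + 7·172.5 = 234.5.
Government outlay = subsidy × quantity = 25 × 234.5 = 5862.5.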